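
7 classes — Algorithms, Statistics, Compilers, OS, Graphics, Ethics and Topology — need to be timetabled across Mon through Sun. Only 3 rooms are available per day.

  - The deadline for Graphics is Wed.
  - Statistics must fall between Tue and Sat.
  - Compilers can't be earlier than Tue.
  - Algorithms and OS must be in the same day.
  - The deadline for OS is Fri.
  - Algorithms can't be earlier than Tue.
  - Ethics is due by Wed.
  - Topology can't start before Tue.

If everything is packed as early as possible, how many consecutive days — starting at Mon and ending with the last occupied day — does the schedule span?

With at most 3 per day and 7 classes, at least 3 days are needed.
Algorithms can't be placed before Tue — that is day 2 counting from Mon — so the schedule must run through at least 2 days.
3 works (last occupied day: Wed): for example Graphics in Mon; Topology in Wed; OS in Tue; Statistics in Tue; Algorithms in Tue; Ethics in Mon; Compilers in Wed.

3 days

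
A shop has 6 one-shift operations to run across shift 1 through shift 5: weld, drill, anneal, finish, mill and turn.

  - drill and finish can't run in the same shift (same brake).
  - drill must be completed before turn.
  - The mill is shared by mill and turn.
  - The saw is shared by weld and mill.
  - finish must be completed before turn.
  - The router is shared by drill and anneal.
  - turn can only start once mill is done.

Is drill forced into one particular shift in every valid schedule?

No

drill can be shift 1 (e.g. drill -> shift 1; turn -> shift 3; finish -> shift 2; anneal -> shift 2; mill -> shift 1; weld -> shift 2) or shift 2 (e.g. anneal=shift 1; turn=shift 3; finish=shift 1; weld=shift 2; mill=shift 1; drill=shift 2).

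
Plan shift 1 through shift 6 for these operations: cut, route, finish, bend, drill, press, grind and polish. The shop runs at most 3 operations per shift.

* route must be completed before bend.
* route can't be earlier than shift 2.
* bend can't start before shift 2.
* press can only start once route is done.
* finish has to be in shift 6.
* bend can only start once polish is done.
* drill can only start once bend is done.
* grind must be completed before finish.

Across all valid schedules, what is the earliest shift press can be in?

Precedence pushes press to at least shift 3.
press at shift 3 is achievable: finish -> shift 6, cut -> shift 1, drill -> shift 4, bend -> shift 3, route -> shift 2, grind -> shift 1, press -> shift 3, polish -> shift 1.

shift 3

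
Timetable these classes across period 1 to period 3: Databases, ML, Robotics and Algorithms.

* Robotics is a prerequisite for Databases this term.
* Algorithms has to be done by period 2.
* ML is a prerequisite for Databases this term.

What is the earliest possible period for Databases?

period 2

Precedence pushes Databases to at least period 2.
Databases at period 2 is achievable: ML in period 1, Robotics in period 1, Algorithms in period 1, Databases in period 2.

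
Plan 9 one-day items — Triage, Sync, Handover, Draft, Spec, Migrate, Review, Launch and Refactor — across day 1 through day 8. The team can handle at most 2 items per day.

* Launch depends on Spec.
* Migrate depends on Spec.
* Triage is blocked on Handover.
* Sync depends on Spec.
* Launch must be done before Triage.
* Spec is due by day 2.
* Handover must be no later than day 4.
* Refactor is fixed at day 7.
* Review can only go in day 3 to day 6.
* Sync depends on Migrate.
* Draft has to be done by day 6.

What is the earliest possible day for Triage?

day 3

Precedence pushes Triage to at least day 3.
Triage at day 3 is achievable: Spec=day 1; Review=day 3; Sync=day 5; Draft=day 2; Handover=day 1; Triage=day 3; Migrate=day 4; Launch=day 2; Refactor=day 7.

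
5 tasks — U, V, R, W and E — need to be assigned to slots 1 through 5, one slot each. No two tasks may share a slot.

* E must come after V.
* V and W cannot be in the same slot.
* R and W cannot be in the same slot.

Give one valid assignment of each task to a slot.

E in 2, W in 5, R in 4, U in 3, V in 1

Checking: V(1) before E(2); R(4) != W(5); V(1) != W(5); max 1 per slot (cap 1).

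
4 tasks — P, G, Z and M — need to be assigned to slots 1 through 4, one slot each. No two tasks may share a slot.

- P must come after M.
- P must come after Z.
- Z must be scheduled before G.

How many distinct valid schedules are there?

5

Splitting on P: it can be 3 (2), 4 (3). Listing each branch's schedules as (G, Z, M):
P=3: (4,1,2) (4,2,1) — 2.
P=4: (2,1,3) (3,1,2) (3,2,1) — 3.
Summing: 2 + 3 = 5.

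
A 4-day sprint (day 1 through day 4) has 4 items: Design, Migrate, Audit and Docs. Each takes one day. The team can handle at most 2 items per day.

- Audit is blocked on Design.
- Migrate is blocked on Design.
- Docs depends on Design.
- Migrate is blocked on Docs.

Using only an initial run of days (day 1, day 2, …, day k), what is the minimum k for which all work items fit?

The precedence chain requires at least 3 distinct days.
With at most 2 per day and 4 work items, at least 2 days are needed.
3 works (last occupied day: day 3): for example Docs in day 2, Design in day 1, Migrate in day 3, Audit in day 2.

3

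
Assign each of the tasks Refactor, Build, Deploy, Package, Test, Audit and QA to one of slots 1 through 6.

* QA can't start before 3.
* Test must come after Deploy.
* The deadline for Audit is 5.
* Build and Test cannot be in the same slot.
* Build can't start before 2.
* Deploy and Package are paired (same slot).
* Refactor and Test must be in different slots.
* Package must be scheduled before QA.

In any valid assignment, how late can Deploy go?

5

Downstream work caps Deploy at 5.
Deploy at 5 is achievable: Audit in 1; Build in 2; QA in 6; Deploy in 5; Package in 5; Test in 6; Refactor in 1.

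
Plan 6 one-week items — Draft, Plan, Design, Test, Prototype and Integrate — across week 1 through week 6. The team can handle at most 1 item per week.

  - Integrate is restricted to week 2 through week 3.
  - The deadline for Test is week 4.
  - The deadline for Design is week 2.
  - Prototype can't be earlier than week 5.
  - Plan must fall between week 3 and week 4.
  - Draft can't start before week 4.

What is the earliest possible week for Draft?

Draft is available from week 4.
Draft at week 5 is achievable: Design in week 1, Prototype in week 6, Integrate in week 2, Plan in week 3, Draft in week 5, Test in week 4.
Nothing earlier works — the capacity limit rule out every week before week 5.

week 5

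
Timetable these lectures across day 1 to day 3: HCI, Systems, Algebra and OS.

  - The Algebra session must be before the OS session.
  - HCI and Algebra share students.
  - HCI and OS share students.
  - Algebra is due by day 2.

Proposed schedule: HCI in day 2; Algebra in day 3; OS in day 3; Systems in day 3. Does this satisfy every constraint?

The Algebra session must be before the OS session — violated.
HCI and OS share students — holds.
HCI and Algebra share students — holds.
Algebra is due by day 2 — violated.

No. Algebra is due by day 2 is not satisfied.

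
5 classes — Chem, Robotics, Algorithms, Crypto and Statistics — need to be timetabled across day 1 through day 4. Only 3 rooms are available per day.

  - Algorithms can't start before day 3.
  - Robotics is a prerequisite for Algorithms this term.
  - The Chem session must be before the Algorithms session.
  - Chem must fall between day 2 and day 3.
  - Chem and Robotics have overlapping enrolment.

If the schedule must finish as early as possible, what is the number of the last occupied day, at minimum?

The precedence chain requires at least 2 distinct days.
With at most 3 per day and 5 classes, at least 2 days are needed.
Algorithms can't be placed before day 3, so the schedule must run through at least day 3.
3 works (last occupied day: day 3): for example Algorithms -> day 3; Chem -> day 2; Crypto -> day 1; Robotics -> day 1; Statistics -> day 1.

day 3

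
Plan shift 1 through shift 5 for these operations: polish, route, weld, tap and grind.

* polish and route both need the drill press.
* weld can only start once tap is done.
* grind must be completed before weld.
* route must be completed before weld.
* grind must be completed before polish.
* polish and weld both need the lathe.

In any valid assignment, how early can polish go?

Precedence pushes polish to at least shift 2.
polish at shift 2 is achievable: tap=shift 1, grind=shift 1, route=shift 1, polish=shift 2, weld=shift 3.

shift 2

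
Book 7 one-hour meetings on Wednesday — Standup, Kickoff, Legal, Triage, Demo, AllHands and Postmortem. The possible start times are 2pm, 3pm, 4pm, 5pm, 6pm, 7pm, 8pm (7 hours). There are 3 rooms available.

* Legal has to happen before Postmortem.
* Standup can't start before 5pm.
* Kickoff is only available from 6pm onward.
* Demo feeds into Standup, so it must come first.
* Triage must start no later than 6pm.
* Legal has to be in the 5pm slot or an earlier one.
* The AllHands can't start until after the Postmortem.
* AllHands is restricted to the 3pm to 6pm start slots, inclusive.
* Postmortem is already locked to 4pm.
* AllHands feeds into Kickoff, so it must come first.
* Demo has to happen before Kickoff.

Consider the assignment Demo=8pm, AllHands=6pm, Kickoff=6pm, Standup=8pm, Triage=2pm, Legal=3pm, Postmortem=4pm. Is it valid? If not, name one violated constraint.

The AllHands can't start until after the Postmortem — holds.
There are 3 rooms available — holds.
Demo feeds into Standup, so it must come first — violated.
Demo has to happen before Kickoff — violated.
Legal has to be in the 5pm slot or an earlier one — holds.
Triage must start no later than 6pm — holds.
Kickoff is only available from 6pm onward — holds.
Postmortem is already locked to 4pm — holds.
AllHands is restricted to the 3pm to 6pm start slots, inclusive — holds.
Legal has to happen before Postmortem — holds.
AllHands feeds into Kickoff, so it must come first — violated.
Standup can't start before 5pm — holds.

No. Demo has to happen before Kickoff is not satisfied.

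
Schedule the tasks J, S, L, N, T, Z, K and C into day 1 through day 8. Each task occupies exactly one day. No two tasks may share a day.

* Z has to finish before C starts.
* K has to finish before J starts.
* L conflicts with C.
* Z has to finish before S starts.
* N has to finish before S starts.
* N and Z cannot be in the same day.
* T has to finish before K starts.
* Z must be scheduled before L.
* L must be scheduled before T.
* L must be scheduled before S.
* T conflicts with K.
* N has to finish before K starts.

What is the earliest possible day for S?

day 4

Precedence pushes S to at least day 3.
S at day 4 is achievable: Z -> day 1, K -> day 6, J -> day 7, N -> day 3, C -> day 8, L -> day 2, S -> day 4, T -> day 5.
Nothing earlier works — the conflict and capacity constraints rule out every day before day 4.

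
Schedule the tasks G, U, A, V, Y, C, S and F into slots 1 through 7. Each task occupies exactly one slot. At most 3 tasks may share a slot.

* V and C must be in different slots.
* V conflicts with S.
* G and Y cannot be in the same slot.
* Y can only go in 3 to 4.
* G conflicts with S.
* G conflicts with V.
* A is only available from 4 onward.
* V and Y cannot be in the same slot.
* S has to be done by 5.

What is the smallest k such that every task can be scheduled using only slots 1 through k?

4

With at most 3 per slot and 8 tasks, at least 3 slots are needed.
A can't be placed before 4, so the schedule must run through at least slot 4.
4 works (last occupied slot: 4): for example G=1, S=3, A=4, F=2, U=1, V=2, Y=3, C=1.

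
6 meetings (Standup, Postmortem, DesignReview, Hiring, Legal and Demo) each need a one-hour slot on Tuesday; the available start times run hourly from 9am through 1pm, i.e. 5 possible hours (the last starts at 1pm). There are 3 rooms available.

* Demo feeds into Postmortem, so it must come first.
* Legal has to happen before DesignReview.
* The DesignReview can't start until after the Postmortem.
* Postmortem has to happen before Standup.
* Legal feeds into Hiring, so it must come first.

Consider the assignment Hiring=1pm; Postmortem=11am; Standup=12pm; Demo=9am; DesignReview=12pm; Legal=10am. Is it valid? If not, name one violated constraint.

Legal has to happen before DesignReview — holds.
Demo feeds into Postmortem, so it must come first — holds.
The DesignReview can't start until after the Postmortem — holds.
Postmortem has to happen before Standup — holds.
Legal feeds into Hiring, so it must come first — holds.
There are 3 rooms available — holds.

Valid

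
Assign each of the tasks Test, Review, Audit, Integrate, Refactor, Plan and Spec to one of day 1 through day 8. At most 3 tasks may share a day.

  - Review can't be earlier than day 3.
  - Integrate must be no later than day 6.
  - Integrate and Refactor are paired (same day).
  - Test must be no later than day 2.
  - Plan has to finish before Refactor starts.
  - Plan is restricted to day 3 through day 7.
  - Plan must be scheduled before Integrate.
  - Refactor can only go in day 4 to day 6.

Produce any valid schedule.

Spec -> day 1, Audit -> day 1, Refactor -> day 4, Integrate -> day 4, Plan -> day 3, Review -> day 3, Test -> day 1

Checking: Plan(day 3) before Refactor(day 4); Plan(day 3) before Integrate(day 4); Integrate = Refactor = day 4; Integrate=day 4 in [day 1,day 6]; Refactor=day 4 in [day 4,day 6]; Test=day 1 in [day 1,day 2]; Review=day 3 in [day 3,day 8]; Plan=day 3 in [day 3,day 7]; max 3 per day (cap 3).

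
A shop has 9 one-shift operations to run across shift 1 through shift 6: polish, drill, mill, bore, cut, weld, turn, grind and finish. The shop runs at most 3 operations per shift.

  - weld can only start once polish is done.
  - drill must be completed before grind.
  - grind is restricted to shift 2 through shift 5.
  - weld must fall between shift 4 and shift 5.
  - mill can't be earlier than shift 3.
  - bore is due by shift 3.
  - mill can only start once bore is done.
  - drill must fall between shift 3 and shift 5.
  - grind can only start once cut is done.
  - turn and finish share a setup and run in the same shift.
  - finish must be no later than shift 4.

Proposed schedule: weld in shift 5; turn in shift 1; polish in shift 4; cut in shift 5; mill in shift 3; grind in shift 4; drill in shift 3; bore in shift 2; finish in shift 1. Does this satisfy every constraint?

finish must be no later than shift 4 — holds.
turn and finish share a setup and run in the same shift — holds.
weld can only start once polish is done — holds.
mill can't be earlier than shift 3 — holds.
drill must be completed before grind — holds.
drill must fall between shift 3 and shift 5 — holds.
The shop runs at most 3 operations per shift — holds.
grind can only start once cut is done — violated.
grind is restricted to shift 2 through shift 5 — holds.
mill can only start once bore is done — holds.
bore is due by shift 3 — holds.
weld must fall between shift 4 and shift 5 — holds.

Invalid. grind can only start once cut is done.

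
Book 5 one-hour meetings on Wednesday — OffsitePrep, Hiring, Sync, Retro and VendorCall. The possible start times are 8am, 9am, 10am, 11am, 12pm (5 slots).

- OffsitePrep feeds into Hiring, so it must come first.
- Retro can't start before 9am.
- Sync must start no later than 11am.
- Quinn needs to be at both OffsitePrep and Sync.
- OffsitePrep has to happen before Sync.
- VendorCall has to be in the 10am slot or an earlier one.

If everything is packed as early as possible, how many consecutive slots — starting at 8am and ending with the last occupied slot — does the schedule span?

2

The precedence chain requires at least 2 distinct slots.
2 works (last occupied slot: 9am): for example Retro -> 9am; OffsitePrep -> 8am; Sync -> 9am; Hiring -> 9am; VendorCall -> 8am.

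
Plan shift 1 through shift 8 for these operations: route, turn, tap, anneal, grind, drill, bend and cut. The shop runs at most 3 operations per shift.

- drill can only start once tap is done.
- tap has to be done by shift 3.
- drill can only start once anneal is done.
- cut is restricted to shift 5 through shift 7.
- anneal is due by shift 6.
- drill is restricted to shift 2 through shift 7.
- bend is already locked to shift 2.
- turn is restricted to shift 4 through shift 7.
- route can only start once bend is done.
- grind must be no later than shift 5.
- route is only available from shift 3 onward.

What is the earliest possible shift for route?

Route is available from shift 3.
route at shift 3 is achievable: drill in shift 2, turn in shift 4, route in shift 3, anneal in shift 1, grind in shift 1, tap in shift 1, bend in shift 2, cut in shift 5.

shift 3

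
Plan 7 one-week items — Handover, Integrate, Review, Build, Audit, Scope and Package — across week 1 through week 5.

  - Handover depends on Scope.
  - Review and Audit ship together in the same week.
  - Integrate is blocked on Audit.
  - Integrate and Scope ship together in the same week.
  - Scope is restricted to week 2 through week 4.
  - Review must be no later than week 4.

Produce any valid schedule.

Audit -> week 1; Handover -> week 3; Integrate -> week 2; Review -> week 1; Build -> week 1; Scope -> week 2; Package -> week 1

Checking: Scope(week 2) before Handover(week 3); Audit(week 1) before Integrate(week 2); Review = Audit = week 1; Integrate = Scope = week 2; Scope=week 2 in [week 2,week 4]; Review=week 1 in [week 1,week 4].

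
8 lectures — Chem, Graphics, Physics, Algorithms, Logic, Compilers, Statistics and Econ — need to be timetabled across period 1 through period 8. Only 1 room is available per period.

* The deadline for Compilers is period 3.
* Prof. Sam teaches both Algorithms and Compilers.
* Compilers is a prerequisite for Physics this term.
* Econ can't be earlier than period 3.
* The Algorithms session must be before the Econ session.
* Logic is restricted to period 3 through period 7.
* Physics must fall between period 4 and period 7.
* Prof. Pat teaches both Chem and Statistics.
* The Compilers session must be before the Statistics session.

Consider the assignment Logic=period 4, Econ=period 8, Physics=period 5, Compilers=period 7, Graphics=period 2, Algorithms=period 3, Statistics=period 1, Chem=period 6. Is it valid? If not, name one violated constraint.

No — it violates: The Compilers session must be before the Statistics session

The Algorithms session must be before the Econ session — holds.
The deadline for Compilers is period 3 — violated.
Physics must fall between period 4 and period 7 — holds.
The Compilers session must be before the Statistics session — violated.
Econ can't be earlier than period 3 — holds.
Logic is restricted to period 3 through period 7 — holds.
Prof. Pat teaches both Chem and Statistics — holds.
Compilers is a prerequisite for Physics this term — violated.
Only 1 room is available per period — holds.
Prof. Sam teaches both Algorithms and Compilers — holds.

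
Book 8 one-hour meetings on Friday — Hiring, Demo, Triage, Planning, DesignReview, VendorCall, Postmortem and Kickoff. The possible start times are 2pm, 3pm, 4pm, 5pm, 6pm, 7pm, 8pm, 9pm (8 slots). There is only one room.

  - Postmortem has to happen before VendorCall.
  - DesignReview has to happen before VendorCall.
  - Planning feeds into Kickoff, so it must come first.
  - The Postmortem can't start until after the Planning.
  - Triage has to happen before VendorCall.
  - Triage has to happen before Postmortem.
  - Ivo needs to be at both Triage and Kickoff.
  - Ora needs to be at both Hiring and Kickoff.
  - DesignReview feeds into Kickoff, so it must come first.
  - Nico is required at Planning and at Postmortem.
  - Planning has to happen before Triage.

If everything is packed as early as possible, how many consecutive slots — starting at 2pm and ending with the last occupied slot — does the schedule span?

8

The precedence chain requires at least 4 distinct slots.
With at most 1 per slot and 8 meetings, at least 8 slots are needed.
8 works (last occupied slot: 9pm): for example Hiring -> 8pm, Triage -> 3pm, Demo -> 9pm, DesignReview -> 5pm, Kickoff -> 7pm, Postmortem -> 4pm, VendorCall -> 6pm, Planning -> 2pm.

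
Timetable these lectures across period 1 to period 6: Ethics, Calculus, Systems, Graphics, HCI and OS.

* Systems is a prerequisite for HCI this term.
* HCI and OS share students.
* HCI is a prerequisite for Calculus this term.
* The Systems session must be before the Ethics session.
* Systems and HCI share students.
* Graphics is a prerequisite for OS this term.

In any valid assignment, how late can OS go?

period 6

Precedence pushes OS to at least period 2.
OS at period 6 is achievable: OS=period 6, Graphics=period 1, Ethics=period 2, Systems=period 1, Calculus=period 3, HCI=period 2.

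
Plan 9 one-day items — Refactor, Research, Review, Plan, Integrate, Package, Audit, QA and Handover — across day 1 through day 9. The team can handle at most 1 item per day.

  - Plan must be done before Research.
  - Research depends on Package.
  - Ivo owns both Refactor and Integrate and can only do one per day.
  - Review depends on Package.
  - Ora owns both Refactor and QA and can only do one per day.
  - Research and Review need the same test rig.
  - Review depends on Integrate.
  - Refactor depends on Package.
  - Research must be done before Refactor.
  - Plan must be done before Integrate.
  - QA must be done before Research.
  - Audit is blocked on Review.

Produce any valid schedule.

Research in day 4; Refactor in day 7; Review in day 6; Package in day 1; Handover in day 9; QA in day 3; Plan in day 2; Audit in day 8; Integrate in day 5

Checking: Plan(day 2) before Research(day 4); Package(day 1) before Research(day 4); Package(day 1) before Refactor(day 7); QA(day 3) before Research(day 4); Plan(day 2) before Integrate(day 5); Package(day 1) before Review(day 6); Review(day 6) before Audit(day 8); Research(day 4) before Refactor(day 7); Integrate(day 5) before Review(day 6); Research(day 4) != Review(day 6); Refactor(day 7) != Integrate(day 5); Refactor(day 7) != QA(day 3); max 1 per day (cap 1).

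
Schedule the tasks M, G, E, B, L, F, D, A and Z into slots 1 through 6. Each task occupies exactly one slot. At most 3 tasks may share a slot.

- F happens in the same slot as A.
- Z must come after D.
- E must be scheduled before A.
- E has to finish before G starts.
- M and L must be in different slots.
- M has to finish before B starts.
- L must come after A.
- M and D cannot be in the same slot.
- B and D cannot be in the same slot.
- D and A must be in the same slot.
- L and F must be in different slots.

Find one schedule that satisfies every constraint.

F=2; B=3; E=1; D=2; L=3; G=3; M=1; A=2; Z=4

Checking: E(1) before G(3); E(1) before A(2); D(2) before Z(4); A(2) before L(3); M(1) before B(3); M(1) != L(3); B(3) != D(2); M(1) != D(2); L(3) != F(2); D = A = 2; F = A = 2; max 3 per slot (cap 3).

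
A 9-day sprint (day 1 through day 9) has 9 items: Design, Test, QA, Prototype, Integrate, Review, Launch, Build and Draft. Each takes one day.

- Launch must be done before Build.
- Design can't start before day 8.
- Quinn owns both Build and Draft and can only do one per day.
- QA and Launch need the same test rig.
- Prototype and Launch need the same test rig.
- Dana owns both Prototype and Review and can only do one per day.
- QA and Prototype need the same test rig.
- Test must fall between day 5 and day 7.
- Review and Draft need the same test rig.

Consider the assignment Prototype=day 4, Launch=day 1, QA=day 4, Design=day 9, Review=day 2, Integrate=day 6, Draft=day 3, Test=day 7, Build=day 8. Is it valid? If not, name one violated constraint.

Design can't start before day 8 — holds.
Test must fall between day 5 and day 7 — holds.
Prototype and Launch need the same test rig — holds.
Quinn owns both Build and Draft and can only do one per day — holds.
Launch must be done before Build — holds.
Review and Draft need the same test rig — holds.
QA and Launch need the same test rig — holds.
Dana owns both Prototype and Review and can only do one per day — holds.
QA and Prototype need the same test rig — violated.

Invalid. QA and Prototype need the same test rig.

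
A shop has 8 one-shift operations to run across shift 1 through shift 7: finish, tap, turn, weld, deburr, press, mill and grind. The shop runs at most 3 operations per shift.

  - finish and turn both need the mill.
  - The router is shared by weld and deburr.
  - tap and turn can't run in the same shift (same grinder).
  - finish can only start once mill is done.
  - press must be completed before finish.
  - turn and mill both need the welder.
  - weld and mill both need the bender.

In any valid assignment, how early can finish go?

shift 2

Precedence pushes finish to at least shift 2.
finish at shift 2 is achievable: finish in shift 2, weld in shift 2, mill in shift 1, turn in shift 3, tap in shift 1, press in shift 1, deburr in shift 3, grind in shift 2.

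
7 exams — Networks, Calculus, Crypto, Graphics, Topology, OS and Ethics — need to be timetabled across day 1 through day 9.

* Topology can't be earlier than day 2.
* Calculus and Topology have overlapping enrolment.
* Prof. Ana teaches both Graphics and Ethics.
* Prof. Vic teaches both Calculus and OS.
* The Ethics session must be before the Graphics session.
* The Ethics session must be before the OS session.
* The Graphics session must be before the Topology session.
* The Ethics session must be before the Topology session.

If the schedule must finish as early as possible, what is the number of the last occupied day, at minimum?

3

The precedence chain requires at least 3 distinct days.
3 works (last occupied day: day 3): for example Ethics=day 1, Networks=day 1, Topology=day 3, Graphics=day 2, Calculus=day 1, Crypto=day 1, OS=day 2.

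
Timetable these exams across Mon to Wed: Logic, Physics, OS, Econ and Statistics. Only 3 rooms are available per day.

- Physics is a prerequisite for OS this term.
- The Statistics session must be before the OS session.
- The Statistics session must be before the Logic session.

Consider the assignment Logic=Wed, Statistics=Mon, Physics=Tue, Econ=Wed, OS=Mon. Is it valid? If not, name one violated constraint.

Physics is a prerequisite for OS this term — violated.
Only 3 rooms are available per day — holds.
The Statistics session must be before the Logic session — holds.
The Statistics session must be before the OS session — violated.

No. Physics is a prerequisite for OS this term is not satisfied.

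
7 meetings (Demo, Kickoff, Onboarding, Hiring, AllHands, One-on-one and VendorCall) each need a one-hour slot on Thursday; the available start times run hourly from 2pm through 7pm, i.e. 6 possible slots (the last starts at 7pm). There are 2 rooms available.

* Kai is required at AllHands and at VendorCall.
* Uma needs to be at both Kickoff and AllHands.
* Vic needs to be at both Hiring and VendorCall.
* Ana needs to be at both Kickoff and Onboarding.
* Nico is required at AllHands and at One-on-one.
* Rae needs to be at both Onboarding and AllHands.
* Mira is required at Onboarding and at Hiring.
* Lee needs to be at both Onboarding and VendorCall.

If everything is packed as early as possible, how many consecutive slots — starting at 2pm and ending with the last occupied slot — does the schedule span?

With at most 2 per slot and 7 meetings, at least 4 slots are needed.
4 works (last occupied slot: 5pm): for example Hiring=4pm, One-on-one=3pm, Kickoff=2pm, AllHands=4pm, Onboarding=3pm, VendorCall=5pm, Demo=2pm.

4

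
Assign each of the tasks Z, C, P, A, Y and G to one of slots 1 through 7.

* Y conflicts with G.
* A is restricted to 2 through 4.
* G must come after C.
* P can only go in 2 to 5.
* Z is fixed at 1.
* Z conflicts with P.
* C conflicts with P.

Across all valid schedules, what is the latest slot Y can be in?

7

Y at 7 is achievable: G=2, P=2, A=2, Z=1, C=1, Y=7.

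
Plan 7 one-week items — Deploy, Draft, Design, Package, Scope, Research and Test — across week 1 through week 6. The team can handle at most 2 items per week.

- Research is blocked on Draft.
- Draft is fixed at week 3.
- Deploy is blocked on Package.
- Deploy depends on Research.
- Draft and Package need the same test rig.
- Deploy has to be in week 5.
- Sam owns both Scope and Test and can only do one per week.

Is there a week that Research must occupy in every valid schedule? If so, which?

Draft is fixed at week 3 and must come before Research, so Research is at least week 4.
Deploy is fixed at week 5 and must come after Research, so Research is at most week 4.
So Research must be week 4.

week 4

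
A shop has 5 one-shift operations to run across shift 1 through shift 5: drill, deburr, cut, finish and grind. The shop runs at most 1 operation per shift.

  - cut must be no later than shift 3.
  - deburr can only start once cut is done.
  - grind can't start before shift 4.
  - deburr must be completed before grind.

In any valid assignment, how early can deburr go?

shift 2

Precedence pushes deburr to at least shift 2; downstream work caps deburr at shift 4.
deburr at shift 2 is achievable: cut -> shift 1; deburr -> shift 2; finish -> shift 5; grind -> shift 4; drill -> shift 3.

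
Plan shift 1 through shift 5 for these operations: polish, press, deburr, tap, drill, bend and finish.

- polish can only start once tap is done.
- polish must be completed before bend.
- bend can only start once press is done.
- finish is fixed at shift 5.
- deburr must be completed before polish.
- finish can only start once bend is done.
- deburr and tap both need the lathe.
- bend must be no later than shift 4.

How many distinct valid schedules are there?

30

Splitting on press: it can be shift 1 (10), shift 2 (10), shift 3 (10). Listing each branch's schedules as (polish, deburr, tap, drill, bend, finish) by shift number:
press=shift 1: (3,1,2,1,4,5) (3,1,2,2,4,5) (3,1,2,3,4,5) (3,1,2,4,4,5) (3,1,2,5,4,5) (3,2,1,1,4,5) (3,2,1,2,4,5) (3,2,1,3,4,5) (3,2,1,4,4,5) (3,2,1,5,4,5) — 10.
press=shift 2: (3,1,2,1,4,5) (3,1,2,2,4,5) (3,1,2,3,4,5) (3,1,2,4,4,5) (3,1,2,5,4,5) (3,2,1,1,4,5) (3,2,1,2,4,5) (3,2,1,3,4,5) (3,2,1,4,4,5) (3,2,1,5,4,5) — 10.
press=shift 3: (3,1,2,1,4,5) (3,1,2,2,4,5) (3,1,2,3,4,5) (3,1,2,4,4,5) (3,1,2,5,4,5) (3,2,1,1,4,5) (3,2,1,2,4,5) (3,2,1,3,4,5) (3,2,1,4,4,5) (3,2,1,5,4,5) — 10.
Summing: 10 + 10 + 10 = 30.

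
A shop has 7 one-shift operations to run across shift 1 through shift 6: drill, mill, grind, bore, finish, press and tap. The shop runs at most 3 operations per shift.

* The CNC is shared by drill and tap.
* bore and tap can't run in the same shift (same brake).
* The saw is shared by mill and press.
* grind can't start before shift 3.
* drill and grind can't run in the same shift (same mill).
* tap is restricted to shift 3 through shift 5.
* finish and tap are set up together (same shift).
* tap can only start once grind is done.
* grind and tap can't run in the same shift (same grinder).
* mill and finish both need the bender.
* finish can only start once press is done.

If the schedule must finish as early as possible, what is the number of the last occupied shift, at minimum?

The precedence chain requires at least 2 distinct shifts.
With at most 3 per shift and 7 operations, at least 3 shifts are needed.
Propagating the time windows through the other constraints, finish can't land before shift 4, so the schedule must run through at least shift 4.
4 works (last occupied shift: shift 4): for example bore in shift 1; drill in shift 1; grind in shift 3; mill in shift 2; finish in shift 4; tap in shift 4; press in shift 1.

shift 4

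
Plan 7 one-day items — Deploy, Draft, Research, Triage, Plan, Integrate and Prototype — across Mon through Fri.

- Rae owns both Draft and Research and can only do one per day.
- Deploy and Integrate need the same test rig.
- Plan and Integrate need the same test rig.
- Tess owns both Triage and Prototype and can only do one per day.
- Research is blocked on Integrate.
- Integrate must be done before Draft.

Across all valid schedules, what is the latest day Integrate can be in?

Wed

Downstream work caps Integrate at Thu.
Integrate at Wed is achievable: Draft -> Thu; Triage -> Mon; Deploy -> Mon; Research -> Fri; Plan -> Mon; Prototype -> Tue; Integrate -> Wed.
Nothing later works — the conflict constraints rule out every day after Wed.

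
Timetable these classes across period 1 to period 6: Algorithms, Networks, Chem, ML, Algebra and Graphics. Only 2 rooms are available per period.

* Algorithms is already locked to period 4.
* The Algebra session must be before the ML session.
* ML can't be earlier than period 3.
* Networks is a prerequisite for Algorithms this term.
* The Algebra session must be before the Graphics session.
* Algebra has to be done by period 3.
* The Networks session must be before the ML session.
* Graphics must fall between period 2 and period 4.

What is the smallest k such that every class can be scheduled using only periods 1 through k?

4 periods

The precedence chain requires at least 2 distinct periods.
With at most 2 per period and 6 classes, at least 3 periods are needed.
Algorithms can't be placed before period 4, so the schedule must run through at least period 4.
4 works (last occupied period: period 4): for example Algebra in period 1; Networks in period 1; Algorithms in period 4; Chem in period 2; Graphics in period 2; ML in period 3.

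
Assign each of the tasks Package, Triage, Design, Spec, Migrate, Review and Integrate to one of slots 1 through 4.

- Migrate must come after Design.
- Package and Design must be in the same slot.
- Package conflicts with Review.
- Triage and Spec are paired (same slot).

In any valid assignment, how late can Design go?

Downstream work caps Design at 3.
Design at 3 is achievable: Package=3, Spec=1, Triage=1, Integrate=1, Review=1, Migrate=4, Design=3.

3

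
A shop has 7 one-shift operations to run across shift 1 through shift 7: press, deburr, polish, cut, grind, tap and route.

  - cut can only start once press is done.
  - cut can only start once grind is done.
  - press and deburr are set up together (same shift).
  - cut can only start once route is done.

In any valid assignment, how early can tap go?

shift 1

tap at shift 1 is achievable: tap -> shift 1; grind -> shift 1; cut -> shift 2; press -> shift 1; route -> shift 1; polish -> shift 1; deburr -> shift 1.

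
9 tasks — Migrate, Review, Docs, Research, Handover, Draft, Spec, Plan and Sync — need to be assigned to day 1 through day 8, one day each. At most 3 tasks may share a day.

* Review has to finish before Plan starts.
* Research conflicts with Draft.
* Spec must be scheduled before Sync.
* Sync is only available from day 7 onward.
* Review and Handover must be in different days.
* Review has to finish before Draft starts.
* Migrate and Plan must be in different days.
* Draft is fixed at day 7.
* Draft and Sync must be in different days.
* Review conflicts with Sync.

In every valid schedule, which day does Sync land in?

day 8

Sync's window is day 7–day 8.
Draft is fixed at day 7, and Sync can't share a day with Draft.
So Sync must be day 8.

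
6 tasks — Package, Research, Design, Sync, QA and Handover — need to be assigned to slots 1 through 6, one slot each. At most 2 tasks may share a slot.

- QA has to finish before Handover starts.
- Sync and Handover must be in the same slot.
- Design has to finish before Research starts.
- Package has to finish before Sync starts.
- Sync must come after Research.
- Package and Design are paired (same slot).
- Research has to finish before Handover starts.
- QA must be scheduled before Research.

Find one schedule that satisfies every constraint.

Design -> 2, QA -> 1, Handover -> 4, Research -> 3, Sync -> 4, Package -> 2

Checking: QA(1) before Research(3); Design(2) before Research(3); Package(2) before Sync(4); Research(3) before Sync(4); QA(1) before Handover(4); Research(3) before Handover(4); Package = Design = 2; Sync = Handover = 4; max 2 per slot (cap 2).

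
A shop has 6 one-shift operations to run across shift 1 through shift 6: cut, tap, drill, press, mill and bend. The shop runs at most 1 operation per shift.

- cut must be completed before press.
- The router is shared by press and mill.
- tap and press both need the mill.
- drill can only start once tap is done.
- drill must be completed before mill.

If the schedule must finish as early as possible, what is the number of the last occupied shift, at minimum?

The precedence chain requires at least 3 distinct shifts.
With at most 1 per shift and 6 operations, at least 6 shifts are needed.
6 works (last occupied shift: shift 6): for example tap=shift 1, mill=shift 5, drill=shift 2, press=shift 4, cut=shift 3, bend=shift 6.

shift 6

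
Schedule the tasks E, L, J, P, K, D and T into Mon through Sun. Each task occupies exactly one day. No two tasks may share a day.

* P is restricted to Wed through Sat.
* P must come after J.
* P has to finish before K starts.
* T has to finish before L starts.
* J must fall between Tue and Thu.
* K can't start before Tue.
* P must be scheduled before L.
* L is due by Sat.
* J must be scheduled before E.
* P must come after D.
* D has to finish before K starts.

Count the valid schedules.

Splitting on E: it can be Wed (3), Thu (5), Fri (5), Sat (5), Sun (11). Listing each branch's schedules as (L, J, P, K, D, T):
E=Wed: (Sat,Tue,Thu,Sun,Mon,Fri) (Sat,Tue,Fri,Sun,Mon,Thu) (Sat,Tue,Fri,Sun,Thu,Mon) — 3.
E=Thu: (Sat,Tue,Wed,Sun,Mon,Fri) (Sat,Tue,Fri,Sun,Mon,Wed) (Sat,Tue,Fri,Sun,Wed,Mon) (Sat,Wed,Fri,Sun,Mon,Tue) (Sat,Wed,Fri,Sun,Tue,Mon) — 5.
E=Fri: (Sat,Tue,Wed,Sun,Mon,Thu) (Sat,Tue,Thu,Sun,Mon,Wed) (Sat,Tue,Thu,Sun,Wed,Mon) (Sat,Wed,Thu,Sun,Mon,Tue) (Sat,Wed,Thu,Sun,Tue,Mon) — 5.
E=Sat: (Fri,Tue,Wed,Sun,Mon,Thu) (Fri,Tue,Thu,Sun,Mon,Wed) (Fri,Tue,Thu,Sun,Wed,Mon) (Fri,Wed,Thu,Sun,Mon,Tue) (Fri,Wed,Thu,Sun,Tue,Mon) — 5.
E=Sun: (Fri,Tue,Wed,Sat,Mon,Thu) (Fri,Tue,Thu,Sat,Mon,Wed) (Fri,Tue,Thu,Sat,Wed,Mon) (Fri,Wed,Thu,Sat,Mon,Tue) (Fri,Wed,Thu,Sat,Tue,Mon) (Sat,Tue,Wed,Thu,Mon,Fri) (Sat,Tue,Wed,Fri,Mon,Thu) (Sat,Tue,Thu,Fri,Mon,Wed) (Sat,Tue,Thu,Fri,Wed,Mon) (Sat,Wed,Thu,Fri,Mon,Tue) (Sat,Wed,Thu,Fri,Tue,Mon) — 11.
Summing: 3 + 5 + 5 + 5 + 11 = 29.

29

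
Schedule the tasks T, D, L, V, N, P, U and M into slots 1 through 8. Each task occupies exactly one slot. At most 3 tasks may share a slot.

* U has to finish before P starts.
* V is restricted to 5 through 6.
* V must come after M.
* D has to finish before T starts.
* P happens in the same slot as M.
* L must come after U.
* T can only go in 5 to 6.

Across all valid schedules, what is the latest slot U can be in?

4

Downstream work caps U at 4.
U at 4 is achievable: L in 6, U in 4, N in 1, P in 5, M in 5, V in 6, T in 5, D in 1.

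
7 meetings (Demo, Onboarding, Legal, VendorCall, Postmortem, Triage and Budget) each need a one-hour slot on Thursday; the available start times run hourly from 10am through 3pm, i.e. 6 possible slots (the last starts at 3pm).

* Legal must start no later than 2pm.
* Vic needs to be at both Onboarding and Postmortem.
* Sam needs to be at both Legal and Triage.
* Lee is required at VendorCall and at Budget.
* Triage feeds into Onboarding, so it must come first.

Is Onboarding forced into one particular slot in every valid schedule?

No

Onboarding can be 11am (e.g. Legal in 11am, Budget in 11am, Onboarding in 11am, Demo in 10am, Triage in 10am, VendorCall in 10am, Postmortem in 10am) or 12pm (e.g. Postmortem in 10am, Demo in 10am, Triage in 11am, Onboarding in 12pm, Legal in 10am, Budget in 11am, VendorCall in 10am).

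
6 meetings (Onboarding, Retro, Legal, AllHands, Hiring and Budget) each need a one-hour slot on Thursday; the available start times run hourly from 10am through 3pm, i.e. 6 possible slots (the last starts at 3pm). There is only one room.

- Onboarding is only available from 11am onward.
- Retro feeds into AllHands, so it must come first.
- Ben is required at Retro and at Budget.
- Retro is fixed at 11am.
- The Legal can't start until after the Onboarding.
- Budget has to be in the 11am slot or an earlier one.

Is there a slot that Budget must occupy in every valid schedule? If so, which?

Budget's window is 10am–11am.
Retro is fixed at 11am, and Budget can't share a slot with Retro.
So Budget must be 10am.

10am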